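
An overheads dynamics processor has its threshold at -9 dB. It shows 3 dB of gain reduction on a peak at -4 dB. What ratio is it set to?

2.5:1

Input overshoot = -4 − (-9) = 5 dB.
Output overshoot = 5 − 3 = 2 dB.
Ratio = input overshoot / output overshoot = 5 / 2 = 2.5.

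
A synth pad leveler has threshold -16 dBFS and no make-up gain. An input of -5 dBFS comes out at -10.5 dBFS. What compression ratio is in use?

2:1

Input overshoot = -5 − (-16) = 11 dB; output overshoot = -10.5 − (-16) = 5.5 dB.
Ratio = 11 / 5.5 = 2.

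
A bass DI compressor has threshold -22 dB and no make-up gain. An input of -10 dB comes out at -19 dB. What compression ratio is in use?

4:1

Input overshoot = -10 − (-22) = 12 dB; output overshoot = -19 − (-22) = 3 dB.
Ratio = 12 / 3 = 4.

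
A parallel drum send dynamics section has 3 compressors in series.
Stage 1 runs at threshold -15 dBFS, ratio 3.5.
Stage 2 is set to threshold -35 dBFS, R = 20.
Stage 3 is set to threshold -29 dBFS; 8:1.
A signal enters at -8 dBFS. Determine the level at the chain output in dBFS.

Stage 1: 7 dB above -15 dBFS, reduced 3.5:1 to 2 dB above → -13 dBFS.
Stage 2: 22 dB above -35 dBFS, reduced 20:1 to 1.1 dB above → -33.9 dBFS.
Stage 3: below threshold (-33.9 ≤ -29); passes unchanged; output -33.9 dBFS.

-33.9 dBFS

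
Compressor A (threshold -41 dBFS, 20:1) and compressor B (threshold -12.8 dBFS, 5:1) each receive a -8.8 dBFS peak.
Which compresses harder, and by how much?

A, by 27.39 dB

A: GR = 32.2 − 32.2/20 = 30.59 dB.
B: GR = 4 − 4/5 = 3.2 dB.
Difference: 27.39 dB in favour of A.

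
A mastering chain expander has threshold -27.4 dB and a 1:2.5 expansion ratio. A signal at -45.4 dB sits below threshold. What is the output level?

-72.4 dB

Below threshold, a 1:2.5 expander applies gain = (2.5−1)×(T − x) of attenuation.
(2.5−1) × 18 = 27 dB, so output = -45.4 − 27 = -72.4 dB.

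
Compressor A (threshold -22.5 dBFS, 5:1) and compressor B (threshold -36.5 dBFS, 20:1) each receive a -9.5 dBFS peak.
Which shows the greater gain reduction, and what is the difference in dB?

A: 13 dB over, compressed to 2.6 dB over, so 10.4 dB of GR.
B: 27 dB over, compressed to 1.35 dB over, so 25.65 dB of GR.
B reduces 15.25 dB more.

B, by 15.25 dB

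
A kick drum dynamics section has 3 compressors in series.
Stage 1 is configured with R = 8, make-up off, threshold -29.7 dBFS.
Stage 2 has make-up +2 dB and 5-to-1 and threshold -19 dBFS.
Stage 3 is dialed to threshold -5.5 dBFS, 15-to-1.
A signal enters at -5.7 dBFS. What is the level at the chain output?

Stage 1: -5.7 dBFS is 24 dB over -29.7 dBFS; at 8:1 that becomes 3 dB over, giving -26.7 dBFS.
Stage 2: below threshold (-26.7 ≤ -19); passes unchanged; make-up brings it to -24.7 dBFS.
Stage 3: -24.7 dBFS is at or below the -5.5 dBFS threshold — no compression; output -24.7 dBFS.

-24.7 dBFS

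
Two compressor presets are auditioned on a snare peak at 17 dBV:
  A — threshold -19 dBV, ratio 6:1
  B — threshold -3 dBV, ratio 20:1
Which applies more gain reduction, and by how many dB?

A, by 11 dB

A: GR = 36 − 36/6 = 30 dB.
B: GR = 20 − 20/20 = 19 dB.
A reduces 11 dB more.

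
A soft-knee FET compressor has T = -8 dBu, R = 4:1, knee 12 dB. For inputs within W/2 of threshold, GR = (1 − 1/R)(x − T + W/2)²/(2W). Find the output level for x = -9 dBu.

-9.78125 dBu

x − T + W/2 = -9 − (-8) + 6 = 5.
GR = (1 − 1/4) × 5² / 24 = 0.75 × 25 / 24 = 0.78125 dB.
Output = -9 − 0.78125 = -9.78125 dBu.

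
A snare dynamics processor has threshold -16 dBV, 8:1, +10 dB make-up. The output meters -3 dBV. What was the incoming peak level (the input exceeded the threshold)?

8 dBV

Stripping the +10 dB make-up gives -13 dBV at the gain stage.
Post-compression overshoot = -13 − (-16) = 3 dB.
Before 8:1 compression the overshoot was 3 × 8 = 24 dB, so input = -16 + 24 = 8 dBV.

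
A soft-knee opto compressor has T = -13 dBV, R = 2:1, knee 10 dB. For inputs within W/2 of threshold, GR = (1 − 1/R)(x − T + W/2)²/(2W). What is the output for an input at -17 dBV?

x − T + W/2 = -17 − (-13) + 5 = 1.
GR = (1 − 1/2) × 1² / 20 = 0.5 × 1 / 20 = 0.025 dB.
Output = -17 − 0.025 = -17.025 dBV.

-17.025 dBV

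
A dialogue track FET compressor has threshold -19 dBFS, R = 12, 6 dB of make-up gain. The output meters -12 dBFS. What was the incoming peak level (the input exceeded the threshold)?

Stripping the +6 dB make-up gives -18 dBFS at the gain stage.
Post-compression overshoot = -18 − (-19) = 1 dB.
Input overshoot = R × output overshoot = 12 dB → input = -19 + 12 = -7 dBFS.

-7 dBFS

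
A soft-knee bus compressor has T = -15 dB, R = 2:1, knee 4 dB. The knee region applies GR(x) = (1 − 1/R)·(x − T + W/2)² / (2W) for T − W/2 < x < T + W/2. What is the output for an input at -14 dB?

x − T + W/2 = -14 − (-15) + 2 = 3.
GR = (1 − 1/2) × 3² / 8 = 0.5 × 9 / 8 = 0.5625 dB.
Output = -14 − 0.5625 = -14.5625 dB.

-14.5625 dB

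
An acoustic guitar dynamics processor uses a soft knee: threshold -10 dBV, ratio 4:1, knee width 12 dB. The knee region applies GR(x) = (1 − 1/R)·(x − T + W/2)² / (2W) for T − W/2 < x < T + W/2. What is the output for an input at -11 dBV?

x − T + W/2 = -11 − (-10) + 6 = 5.
GR = (1 − 1/4) × 5² / 24 = 0.75 × 25 / 24 = 0.78125 dB.
Output = -11 − 0.78125 = -11.78125 dBV.

-11.78125 dBV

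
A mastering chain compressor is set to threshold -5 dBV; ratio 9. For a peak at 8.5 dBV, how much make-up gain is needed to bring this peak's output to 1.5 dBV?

5 dB

Without make-up, output = threshold + overshoot/9 = -5 + 1.5 = -3.5 dBV.
Gap to target: 5 dB.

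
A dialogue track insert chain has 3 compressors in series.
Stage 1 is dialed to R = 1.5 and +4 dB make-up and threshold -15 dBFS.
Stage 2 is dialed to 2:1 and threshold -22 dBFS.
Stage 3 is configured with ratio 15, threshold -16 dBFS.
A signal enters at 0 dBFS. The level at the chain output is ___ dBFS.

Stage 1: overshoot 15 dB → 15/1.5 = 10 dB → -5 dBFS; +4 dB make-up → -1 dBFS.
Stage 2: -1 dBFS is 21 dB over -22 dBFS; at 2:1 that becomes 10.5 dB over, giving -11.5 dBFS.
Stage 3: 4.5 dB above -16 dBFS, reduced 15:1 to 0.3 dB above → -15.7 dBFS.

-15.7 dBFS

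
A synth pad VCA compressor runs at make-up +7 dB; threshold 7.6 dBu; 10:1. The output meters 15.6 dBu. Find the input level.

17.6 dBu

Before make-up, the level was 15.6 − 7 = 8.6 dBu.
Post-compression overshoot = 8.6 − 7.6 = 1 dB.
Input overshoot = R × output overshoot = 10 dB → input = 7.6 + 10 = 17.6 dBu.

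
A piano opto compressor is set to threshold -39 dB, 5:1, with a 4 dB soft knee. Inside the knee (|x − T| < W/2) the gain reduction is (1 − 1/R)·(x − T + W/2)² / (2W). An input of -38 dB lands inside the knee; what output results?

-38.9 dB

x − T + W/2 = -38 − (-39) + 2 = 3.
GR = (1 − 1/5) × 3² / 8 = 0.8 × 9 / 8 = 0.9 dB.
Output = -38 − 0.9 = -38.9 dB.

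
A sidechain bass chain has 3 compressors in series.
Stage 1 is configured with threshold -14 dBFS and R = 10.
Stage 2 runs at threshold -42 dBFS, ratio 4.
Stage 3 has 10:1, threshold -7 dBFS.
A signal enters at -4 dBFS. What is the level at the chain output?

-34.75 dBFS

Stage 1: overshoot 10 dB → 10/10 = 1 dB → -13 dBFS.
Stage 2: 29 dB above -42 dBFS, reduced 4:1 to 7.25 dB above → -34.75 dBFS.
Stage 3: -34.75 dBFS is at or below the -7 dBFS threshold — no compression; output -34.75 dBFS.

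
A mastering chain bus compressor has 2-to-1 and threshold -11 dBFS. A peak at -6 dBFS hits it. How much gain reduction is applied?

-6 dBFS exceeds the threshold by 5 dB.
A 2:1 ratio leaves 2.5 dB of that excess.
So the signal is attenuated by 5 − 2.5 = 2.5 dB.

2.5 dB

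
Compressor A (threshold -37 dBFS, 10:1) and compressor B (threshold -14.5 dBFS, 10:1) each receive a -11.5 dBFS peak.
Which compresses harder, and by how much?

A: overshoot 25.5 dB → output overshoot 2.55 dB → GR 22.95 dB.
B: overshoot 3 dB → output overshoot 0.3 dB → GR 2.7 dB.
A reduces 20.25 dB more.

A, by 20.25 dB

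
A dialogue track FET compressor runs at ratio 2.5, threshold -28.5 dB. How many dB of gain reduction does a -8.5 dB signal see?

Overshoot = -8.5 − (-28.5) = 20 dB.
At 2.5:1, output sits 20/2.5 = 8 dB above threshold.
So the signal is attenuated by 20 − 8 = 12 dB.

12 dB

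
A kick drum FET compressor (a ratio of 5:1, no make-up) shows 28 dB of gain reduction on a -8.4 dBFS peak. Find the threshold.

Input is 35 dB above T (since output overshoot × R = input overshoot: (-36.4 − T)·5 = -8.4 − T gives T = -43.4 dBFS).
Check: -43.4 + (-8.4 − (-43.4))/5 = -43.4 + 7 = -36.4 dBFS. ✓

-43.4 dBFS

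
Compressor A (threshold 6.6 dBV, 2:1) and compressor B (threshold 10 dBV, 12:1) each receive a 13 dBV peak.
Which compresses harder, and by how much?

A, by 0.45 dB

A: 6.4 dB over, compressed to 3.2 dB over, so 3.2 dB of GR.
B: 3 dB over, compressed to 0.25 dB over, so 2.75 dB of GR.
Difference: 0.45 dB in favour of A.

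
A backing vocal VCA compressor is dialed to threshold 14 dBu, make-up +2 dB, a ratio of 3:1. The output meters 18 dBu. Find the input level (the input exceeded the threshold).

Stripping the +2 dB make-up gives 16 dBu at the gain stage.
The compressed level sits 16 − 14 = 2 dB over threshold.
Undo the ratio: input overshoot = 2 × 3 = 6 dB, giving input = 20 dBu.

20 dBu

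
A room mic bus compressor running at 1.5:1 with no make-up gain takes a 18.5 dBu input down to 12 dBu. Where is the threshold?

Gain reduction = 18.5 − 12 = 6.5 dB; output overshoot = GR / (R − 1) = 6.5 / 0.5 = 13 dB.
Threshold = output − output overshoot = 12 − 13 = -1 dBu.

-1 dBu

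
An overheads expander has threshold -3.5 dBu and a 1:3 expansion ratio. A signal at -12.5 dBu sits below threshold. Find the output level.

Below threshold, a 1:3 expander applies gain = (3−1)×(T − x) of attenuation.
(3−1) × 9 = 18 dB, so output = -12.5 − 18 = -30.5 dBu.

-30.5 dBu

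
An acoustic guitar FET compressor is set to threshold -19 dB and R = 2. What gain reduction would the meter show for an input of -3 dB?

-3 dB exceeds the threshold by 16 dB.
At 2:1, output sits 16/2 = 8 dB above threshold.
Gain reduction = 16 − 8 = 8 dB.

8 dB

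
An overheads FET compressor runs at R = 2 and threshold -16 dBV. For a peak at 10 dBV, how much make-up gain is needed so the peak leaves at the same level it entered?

Without make-up, output = threshold + overshoot/2 = -16 + 13 = -3 dBV.
Gap to target: 13 dB.

13 dB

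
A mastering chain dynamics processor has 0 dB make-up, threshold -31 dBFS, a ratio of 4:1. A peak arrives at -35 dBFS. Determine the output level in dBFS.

-35 dBFS is 4 dB below the -31 dBFS threshold, so no gain reduction is applied.
Output = input = -35 dBFS.

-35 dBFS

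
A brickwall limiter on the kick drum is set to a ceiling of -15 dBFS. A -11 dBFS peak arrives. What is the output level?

At ∞:1, everything above -15 dBFS is held at the ceiling.

-15 dBFS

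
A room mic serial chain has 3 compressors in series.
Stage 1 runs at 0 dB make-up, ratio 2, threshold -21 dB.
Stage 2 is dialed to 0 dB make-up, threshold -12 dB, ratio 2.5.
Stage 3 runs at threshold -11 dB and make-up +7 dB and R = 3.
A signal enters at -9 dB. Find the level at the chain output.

Stage 1: -9 dB is 12 dB over -21 dB; at 2:1 that becomes 6 dB over, giving -15 dB.
Stage 2: -15 dB ≤ -12 dB, so stage 2 doesn't engage; output -15 dB.
Stage 3: -15 dB ≤ -11 dB, so stage 3 doesn't engage; make-up brings it to -8 dB.

-8 dB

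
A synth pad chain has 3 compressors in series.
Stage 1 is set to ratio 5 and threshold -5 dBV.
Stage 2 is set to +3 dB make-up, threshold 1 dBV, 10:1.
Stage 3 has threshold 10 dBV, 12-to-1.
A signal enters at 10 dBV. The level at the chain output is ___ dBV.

1 dBV

Stage 1: 15 dB above -5 dBV, reduced 5:1 to 3 dB above → -2 dBV.
Stage 2: below threshold (-2 ≤ 1); passes unchanged; make-up brings it to 1 dBV.
Stage 3: 1 dBV is at or below the 10 dBV threshold — no compression; output 1 dBV.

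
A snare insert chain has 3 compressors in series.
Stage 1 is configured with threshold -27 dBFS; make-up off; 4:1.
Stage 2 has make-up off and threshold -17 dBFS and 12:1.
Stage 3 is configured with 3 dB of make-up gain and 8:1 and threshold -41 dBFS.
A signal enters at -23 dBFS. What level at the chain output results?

Stage 1: -23 dBFS is 4 dB over -27 dBFS; at 4:1 that becomes 1 dB over, giving -26 dBFS.
Stage 2: -26 dBFS is at or below the -17 dBFS threshold — no compression; output -26 dBFS.
Stage 3: -26 dBFS is 15 dB over -41 dBFS; at 8:1 that becomes 1.875 dB over, giving -39.125 dBFS; +3 dB make-up → -36.125 dBFS.

-36.125 dBFS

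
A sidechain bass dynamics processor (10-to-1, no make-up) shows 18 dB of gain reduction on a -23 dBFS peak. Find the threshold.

Let T be the threshold. Output overshoot = (input overshoot)/R, so -41 − T = (-23 − T)/10.
10·(-41 − T) = -23 − T → 9·T = -410 − (-23) = -387.
T = -387/9 = -43 dBFS.

-43 dBFS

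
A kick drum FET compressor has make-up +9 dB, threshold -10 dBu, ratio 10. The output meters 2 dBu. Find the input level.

20 dBu

Before make-up, the level was 2 − 9 = -7 dBu.
Post-compression overshoot = -7 − (-10) = 3 dB.
Input overshoot = R × output overshoot = 30 dB → input = -10 + 30 = 20 dBu.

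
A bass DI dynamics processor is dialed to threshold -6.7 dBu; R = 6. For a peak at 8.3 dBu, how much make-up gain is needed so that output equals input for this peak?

The peak compresses to -6.7 + 15/6 = -4.2 dBu.
To reach 8.3 dBu requires 8.3 − (-4.2) = 12.5 dB of make-up.

12.5 dB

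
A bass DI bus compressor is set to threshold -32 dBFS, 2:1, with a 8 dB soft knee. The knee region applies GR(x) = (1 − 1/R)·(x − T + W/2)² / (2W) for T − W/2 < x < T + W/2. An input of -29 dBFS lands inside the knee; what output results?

x − T + W/2 = -29 − (-32) + 4 = 7.
GR = (1 − 1/2) × 7² / 16 = 0.5 × 49 / 16 = 1.53125 dB.
Output = -29 − 1.53125 = -30.53125 dBFS.

-30.53125 dBFS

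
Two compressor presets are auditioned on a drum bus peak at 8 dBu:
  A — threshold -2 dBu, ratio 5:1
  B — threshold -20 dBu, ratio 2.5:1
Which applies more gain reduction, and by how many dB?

B, by 8.8 dB

A: GR = 10 − 10/5 = 8 dB.
B: GR = 28 − 28/2.5 = 16.8 dB.
Difference: 8.8 dB in favour of B.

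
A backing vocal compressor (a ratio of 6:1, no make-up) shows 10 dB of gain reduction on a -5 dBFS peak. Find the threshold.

-17 dBFS

Let T be the threshold. Output overshoot = (input overshoot)/R, so -15 − T = (-5 − T)/6.
6·(-15 − T) = -5 − T → 5·T = -90 − (-5) = -85.
T = -85/5 = -17 dBFS.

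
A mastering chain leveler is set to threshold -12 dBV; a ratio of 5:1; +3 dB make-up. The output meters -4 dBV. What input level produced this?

13 dBV

Stripping the +3 dB make-up gives -7 dBV at the gain stage.
The compressed level sits -7 − (-12) = 5 dB over threshold.
Before 5:1 compression the overshoot was 5 × 5 = 25 dB, so input = -12 + 25 = 13 dBV.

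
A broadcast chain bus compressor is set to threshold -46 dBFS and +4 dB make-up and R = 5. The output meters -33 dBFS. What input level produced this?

Stripping the +4 dB make-up gives -37 dBFS at the gain stage.
Post-compression overshoot = -37 − (-46) = 9 dB.
Undo the ratio: input overshoot = 9 × 5 = 45 dB, giving input = -1 dBFS.

-1 dBFS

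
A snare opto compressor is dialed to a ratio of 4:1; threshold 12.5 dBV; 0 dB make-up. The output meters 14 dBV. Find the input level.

The compressed level sits 14 − 12.5 = 1.5 dB over threshold.
Before 4:1 compression the overshoot was 1.5 × 4 = 6 dB, so input = 12.5 + 6 = 18.5 dBV.

18.5 dBV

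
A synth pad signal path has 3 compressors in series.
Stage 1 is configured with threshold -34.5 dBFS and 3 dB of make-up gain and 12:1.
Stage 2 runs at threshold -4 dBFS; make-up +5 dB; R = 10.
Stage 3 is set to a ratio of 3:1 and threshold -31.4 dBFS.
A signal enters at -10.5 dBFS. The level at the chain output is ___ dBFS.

Stage 1: -10.5 dBFS is 24 dB over -34.5 dBFS; at 12:1 that becomes 2 dB over, giving -32.5 dBFS; +3 dB make-up → -29.5 dBFS.
Stage 2: below threshold (-29.5 ≤ -4); passes unchanged; make-up brings it to -24.5 dBFS.
Stage 3: overshoot 6.9 dB → 6.9/3 = 2.3 dB → -29.1 dBFS.

-29.1 dBFS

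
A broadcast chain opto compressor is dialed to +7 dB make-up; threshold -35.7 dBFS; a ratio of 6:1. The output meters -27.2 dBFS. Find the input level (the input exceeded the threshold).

-26.7 dBFS

Stripping the +7 dB make-up gives -34.2 dBFS at the gain stage.
The compressed level sits -34.2 − (-35.7) = 1.5 dB over threshold.
Undo the ratio: input overshoot = 1.5 × 6 = 9 dB, giving input = -26.7 dBFS.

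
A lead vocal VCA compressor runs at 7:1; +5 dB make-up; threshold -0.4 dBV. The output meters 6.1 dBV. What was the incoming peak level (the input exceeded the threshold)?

Before make-up, the level was 6.1 − 5 = 1.1 dBV.
Post-compression overshoot = 1.1 − (-0.4) = 1.5 dB.
Before 7:1 compression the overshoot was 1.5 × 7 = 10.5 dB, so input = -0.4 + 10.5 = 10.1 dBV.

10.1 dBV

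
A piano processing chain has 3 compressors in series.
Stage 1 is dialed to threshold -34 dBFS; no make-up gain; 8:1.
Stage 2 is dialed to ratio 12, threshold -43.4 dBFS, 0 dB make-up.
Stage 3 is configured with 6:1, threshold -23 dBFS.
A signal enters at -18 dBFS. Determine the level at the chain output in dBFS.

-42.45 dBFS

Stage 1: overshoot 16 dB → 16/8 = 2 dB → -32 dBFS.
Stage 2: overshoot 11.4 dB → 11.4/12 = 0.95 dB → -42.45 dBFS.
Stage 3: -42.45 dBFS ≤ -23 dBFS, so stage 3 doesn't engage; output -42.45 dBFS.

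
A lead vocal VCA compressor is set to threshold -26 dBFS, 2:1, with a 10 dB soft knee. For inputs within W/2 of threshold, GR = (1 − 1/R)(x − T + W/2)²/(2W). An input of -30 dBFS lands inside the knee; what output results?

-30.025 dBFS

x − T + W/2 = -30 − (-26) + 5 = 1.
GR = (1 − 1/2) × 1² / 20 = 0.5 × 1 / 20 = 0.025 dB.
Output = -30 − 0.025 = -30.025 dBFS.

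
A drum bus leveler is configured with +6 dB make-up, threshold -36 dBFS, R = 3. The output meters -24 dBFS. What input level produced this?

Remove make-up: -24 − 6 = -30 dBFS.
Post-compression overshoot = -30 − (-36) = 6 dB.
Undo the ratio: input overshoot = 6 × 3 = 18 dB, giving input = -18 dBFS.

-18 dBFS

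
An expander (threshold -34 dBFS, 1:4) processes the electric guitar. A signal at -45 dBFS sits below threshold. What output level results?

Below threshold, a 1:4 expander applies gain = (4−1)×(T − x) of attenuation.
(4−1) × 11 = 33 dB, so output = -45 − 33 = -78 dBFS.

-78 dBFS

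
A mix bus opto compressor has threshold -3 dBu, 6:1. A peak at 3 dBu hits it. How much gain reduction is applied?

3 dBu exceeds the threshold by 6 dB.
A 6:1 ratio leaves 1 dB of that excess.
Gain reduction = 6 − 1 = 5 dB.

5 dB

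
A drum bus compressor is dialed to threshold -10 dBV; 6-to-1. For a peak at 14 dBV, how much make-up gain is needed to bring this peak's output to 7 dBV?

13 dB

Without make-up, output = threshold + overshoot/6 = -10 + 4 = -6 dBV.
Gap to target: 13 dB.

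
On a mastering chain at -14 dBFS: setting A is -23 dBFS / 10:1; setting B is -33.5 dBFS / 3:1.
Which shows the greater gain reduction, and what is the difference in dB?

B, by 4.9 dB

A: GR = 9 − 9/10 = 8.1 dB.
B: GR = 19.5 − 19.5/3 = 13 dB.
B applies 4.9 dB more gain reduction.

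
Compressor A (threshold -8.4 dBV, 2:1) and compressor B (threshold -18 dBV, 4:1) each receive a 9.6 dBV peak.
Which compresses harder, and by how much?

A: 18 dB over, compressed to 9 dB over, so 9 dB of GR.
B: 27.6 dB over, compressed to 6.9 dB over, so 20.7 dB of GR.
Difference: 11.7 dB in favour of B.

B, by 11.7 dB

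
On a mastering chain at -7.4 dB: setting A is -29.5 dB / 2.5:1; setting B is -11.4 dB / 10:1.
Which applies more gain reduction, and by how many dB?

A: 22.1 dB over, compressed to 8.84 dB over, so 13.26 dB of GR.
B: 4 dB over, compressed to 0.4 dB over, so 3.6 dB of GR.
A applies 9.66 dB more gain reduction.

A, by 9.66 dB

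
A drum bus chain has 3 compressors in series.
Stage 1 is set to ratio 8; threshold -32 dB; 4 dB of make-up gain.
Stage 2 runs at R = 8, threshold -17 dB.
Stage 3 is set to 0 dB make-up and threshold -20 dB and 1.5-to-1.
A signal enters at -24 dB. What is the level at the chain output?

Stage 1: -24 dB is 8 dB over -32 dB; at 8:1 that becomes 1 dB over, giving -31 dB; +4 dB make-up → -27 dB.
Stage 2: -27 dB is at or below the -17 dB threshold — no compression; output -27 dB.
Stage 3: below threshold (-27 ≤ -20); passes unchanged; output -27 dB.

-27 dB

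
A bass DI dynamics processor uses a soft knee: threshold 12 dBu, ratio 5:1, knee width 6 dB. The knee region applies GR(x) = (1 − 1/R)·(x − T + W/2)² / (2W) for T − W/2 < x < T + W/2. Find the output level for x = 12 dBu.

x − T + W/2 = 12 − 12 + 3 = 3.
GR = (1 − 1/5) × 3² / 12 = 0.8 × 9 / 12 = 0.6 dB.
Output = 12 − 0.6 = 11.4 dBu.

11.4 dBu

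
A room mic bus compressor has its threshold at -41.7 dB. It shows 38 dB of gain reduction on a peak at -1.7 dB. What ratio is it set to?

Input overshoot = -1.7 − (-41.7) = 40 dB.
Output overshoot = 40 − 38 = 2 dB.
Ratio = input overshoot / output overshoot = 40 / 2 = 20.

20:1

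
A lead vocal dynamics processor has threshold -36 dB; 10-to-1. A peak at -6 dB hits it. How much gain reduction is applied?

27 dB

Overshoot = -6 − (-36) = 30 dB.
After 10:1 compression the overshoot becomes 30/10 = 3 dB.
So the signal is attenuated by 30 − 3 = 27 dB.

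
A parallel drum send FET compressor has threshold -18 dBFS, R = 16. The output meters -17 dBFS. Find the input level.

The compressed level sits -17 − (-18) = 1 dB over threshold.
Input overshoot = R × output overshoot = 16 dB → input = -18 + 16 = -2 dBFS.

-2 dBFS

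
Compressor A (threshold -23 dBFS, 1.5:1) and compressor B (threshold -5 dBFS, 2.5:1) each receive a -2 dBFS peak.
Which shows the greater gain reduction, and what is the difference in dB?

A, by 5.2 dB

A: overshoot 21 dB → output overshoot 14 dB → GR 7 dB.
B: overshoot 3 dB → output overshoot 1.2 dB → GR 1.8 dB.
A reduces 5.2 dB more.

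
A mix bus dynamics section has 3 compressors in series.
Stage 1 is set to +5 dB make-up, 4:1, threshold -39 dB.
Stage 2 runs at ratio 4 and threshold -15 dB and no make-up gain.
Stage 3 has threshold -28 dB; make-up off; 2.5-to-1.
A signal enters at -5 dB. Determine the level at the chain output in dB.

-27 dB

Stage 1: overshoot 34 dB → 34/4 = 8.5 dB → -30.5 dB; +5 dB make-up → -25.5 dB.
Stage 2: below threshold (-25.5 ≤ -15); passes unchanged; output -25.5 dB.
Stage 3: 2.5 dB above -28 dB, reduced 2.5:1 to 1 dB above → -27 dB.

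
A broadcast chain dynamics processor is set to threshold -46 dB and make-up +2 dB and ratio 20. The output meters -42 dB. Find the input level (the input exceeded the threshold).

-6 dB

Remove make-up: -42 − 2 = -44 dB.
Post-compression overshoot = -44 − (-46) = 2 dB.
Before 20:1 compression the overshoot was 2 × 20 = 40 dB, so input = -46 + 40 = -6 dB.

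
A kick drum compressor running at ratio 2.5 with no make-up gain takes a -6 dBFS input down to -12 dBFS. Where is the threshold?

Let T be the threshold. Output overshoot = (input overshoot)/R, so -12 − T = (-6 − T)/2.5.
2.5·(-12 − T) = -6 − T → 1.5·T = -30 − (-6) = -24.
T = -24/1.5 = -16 dBFS.

-16 dBFS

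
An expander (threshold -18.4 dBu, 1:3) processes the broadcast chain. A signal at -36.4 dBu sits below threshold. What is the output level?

-72.4 dBu

Below threshold, a 1:3 expander applies gain = (3−1)×(T − x) of attenuation.
(3−1) × 18 = 36 dB, so output = -36.4 − 36 = -72.4 dBu.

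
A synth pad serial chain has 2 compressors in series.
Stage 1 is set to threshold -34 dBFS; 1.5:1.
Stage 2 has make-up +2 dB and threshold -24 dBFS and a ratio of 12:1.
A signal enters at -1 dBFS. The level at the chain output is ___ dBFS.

-21 dBFS

Stage 1: overshoot 33 dB → 33/1.5 = 22 dB → -12 dBFS.
Stage 2: 12 dB above -24 dBFS, reduced 12:1 to 1 dB above → -23 dBFS; +2 dB make-up → -21 dBFS.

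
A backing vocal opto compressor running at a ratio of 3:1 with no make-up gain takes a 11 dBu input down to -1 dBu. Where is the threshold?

Gain reduction = 11 − (-1) = 12 dB; output overshoot = GR / (R − 1) = 12 / 2 = 6 dB.
Threshold = output − output overshoot = -1 − 6 = -7 dBu.

-7 dBu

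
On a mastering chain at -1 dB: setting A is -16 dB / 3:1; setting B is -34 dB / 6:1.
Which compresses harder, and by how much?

B, by 17.5 dB

A: 15 dB over, compressed to 5 dB over, so 10 dB of GR.
B: 33 dB over, compressed to 5.5 dB over, so 27.5 dB of GR.
B reduces 17.5 dB more.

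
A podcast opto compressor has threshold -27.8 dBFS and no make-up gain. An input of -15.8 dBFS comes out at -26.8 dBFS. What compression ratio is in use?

12:1

Input overshoot = -15.8 − (-27.8) = 12 dB; output overshoot = -26.8 − (-27.8) = 1 dB.
Ratio = 12 / 1 = 12.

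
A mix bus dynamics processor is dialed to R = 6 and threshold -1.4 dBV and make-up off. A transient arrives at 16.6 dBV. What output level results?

16.6 dBV sits 18 dB over threshold.
At 6:1 the overshoot is divided by 6, leaving 3 dB above threshold.
That puts the output at 1.6 dBV.

1.6 dBV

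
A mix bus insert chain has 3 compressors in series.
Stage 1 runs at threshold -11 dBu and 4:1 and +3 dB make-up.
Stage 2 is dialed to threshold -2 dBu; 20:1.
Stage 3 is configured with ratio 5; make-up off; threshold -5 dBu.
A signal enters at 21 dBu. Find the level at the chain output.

Stage 1: overshoot 32 dB → 32/4 = 8 dB → -3 dBu; +3 dB make-up → 0 dBu.
Stage 2: 2 dB above -2 dBu, reduced 20:1 to 0.1 dB above → -1.9 dBu.
Stage 3: -1.9 dBu is 3.1 dB over -5 dBu; at 5:1 that becomes 0.62 dB over, giving -4.38 dBu.

-4.38 dBu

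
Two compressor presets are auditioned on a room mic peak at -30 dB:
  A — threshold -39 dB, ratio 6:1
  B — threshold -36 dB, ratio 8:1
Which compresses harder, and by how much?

A, by 2.25 dB

A: GR = 9 − 9/6 = 7.5 dB.
B: GR = 6 − 6/8 = 5.25 dB.
Difference: 2.25 dB in favour of A.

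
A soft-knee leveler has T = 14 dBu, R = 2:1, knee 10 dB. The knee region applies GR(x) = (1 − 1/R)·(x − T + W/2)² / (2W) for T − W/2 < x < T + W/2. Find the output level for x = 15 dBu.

14.1 dBu

x − T + W/2 = 15 − 14 + 5 = 6.
GR = (1 − 1/2) × 6² / 20 = 0.5 × 36 / 20 = 0.9 dB.
Output = 15 − 0.9 = 14.1 dBu.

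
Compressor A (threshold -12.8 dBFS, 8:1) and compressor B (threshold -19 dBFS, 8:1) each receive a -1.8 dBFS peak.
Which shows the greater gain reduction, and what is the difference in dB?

A: overshoot 11 dB → output overshoot 1.375 dB → GR 9.625 dB.
B: overshoot 17.2 dB → output overshoot 2.15 dB → GR 15.05 dB.
Difference: 5.425 dB in favour of B.

B, by 5.425 dB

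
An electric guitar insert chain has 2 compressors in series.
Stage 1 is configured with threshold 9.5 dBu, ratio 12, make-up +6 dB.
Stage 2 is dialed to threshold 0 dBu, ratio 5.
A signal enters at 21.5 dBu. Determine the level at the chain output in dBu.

Stage 1: 12 dB above 9.5 dBu, reduced 12:1 to 1 dB above → 10.5 dBu; +6 dB make-up → 16.5 dBu.
Stage 2: 16.5 dB above 0 dBu, reduced 5:1 to 3.3 dB above → 3.3 dBu.

3.3 dBu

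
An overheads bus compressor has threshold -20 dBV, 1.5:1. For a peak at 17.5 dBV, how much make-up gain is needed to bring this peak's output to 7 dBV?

2 dB

Overshoot 37.5 dB → 37.5/1.5 = 25 dB after compression, so the compressed level is -20 + 25 = 5 dBV.
Make-up = target − compressed = 7 − 5 = 2 dB.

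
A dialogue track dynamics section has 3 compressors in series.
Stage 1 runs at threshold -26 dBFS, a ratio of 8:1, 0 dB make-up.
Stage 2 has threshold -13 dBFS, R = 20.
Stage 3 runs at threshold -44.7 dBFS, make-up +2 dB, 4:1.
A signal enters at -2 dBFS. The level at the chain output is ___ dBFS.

-37.275 dBFS

Stage 1: 24 dB above -26 dBFS, reduced 8:1 to 3 dB above → -23 dBFS.
Stage 2: -23 dBFS ≤ -13 dBFS, so stage 2 doesn't engage; output -23 dBFS.
Stage 3: 21.7 dB above -44.7 dBFS, reduced 4:1 to 5.425 dB above → -39.275 dBFS; +2 dB make-up → -37.275 dBFS.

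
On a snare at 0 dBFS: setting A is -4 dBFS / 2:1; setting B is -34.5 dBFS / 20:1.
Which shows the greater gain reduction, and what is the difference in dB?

A: GR = 4 − 4/2 = 2 dB.
B: GR = 34.5 − 34.5/20 = 32.775 dB.
Difference: 30.775 dB in favour of B.

B, by 30.775 dB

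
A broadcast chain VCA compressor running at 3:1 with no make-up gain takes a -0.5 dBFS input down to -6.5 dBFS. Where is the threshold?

Input is 9 dB above T (since output overshoot × R = input overshoot: (-6.5 − T)·3 = -0.5 − T gives T = -9.5 dBFS).
Check: -9.5 + (-0.5 − (-9.5))/3 = -9.5 + 3 = -6.5 dBFS. ✓

-9.5 dBFS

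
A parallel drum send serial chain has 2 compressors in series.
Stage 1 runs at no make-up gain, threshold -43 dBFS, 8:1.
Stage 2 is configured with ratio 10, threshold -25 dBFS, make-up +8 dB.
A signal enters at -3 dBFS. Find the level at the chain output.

Stage 1: overshoot 40 dB → 40/8 = 5 dB → -38 dBFS.
Stage 2: -38 dBFS is at or below the -25 dBFS threshold — no compression; make-up brings it to -30 dBFS.

-30 dBFS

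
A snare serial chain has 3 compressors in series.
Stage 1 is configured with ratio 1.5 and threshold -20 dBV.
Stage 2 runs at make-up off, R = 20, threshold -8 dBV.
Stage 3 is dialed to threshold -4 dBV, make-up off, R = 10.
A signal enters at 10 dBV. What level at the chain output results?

-7.6 dBV

Stage 1: 30 dB above -20 dBV, reduced 1.5:1 to 20 dB above → 0 dBV.
Stage 2: 0 dBV is 8 dB over -8 dBV; at 20:1 that becomes 0.4 dB over, giving -7.6 dBV.
Stage 3: -7.6 dBV is at or below the -4 dBV threshold — no compression; output -7.6 dBV.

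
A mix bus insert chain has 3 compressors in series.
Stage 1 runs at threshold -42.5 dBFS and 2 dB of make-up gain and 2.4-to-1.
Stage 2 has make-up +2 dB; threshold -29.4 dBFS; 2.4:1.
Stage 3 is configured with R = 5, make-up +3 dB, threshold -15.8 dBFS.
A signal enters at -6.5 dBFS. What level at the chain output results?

-22.775 dBFS

Stage 1: 36 dB above -42.5 dBFS, reduced 2.4:1 to 15 dB above → -27.5 dBFS; +2 dB make-up → -25.5 dBFS.
Stage 2: overshoot 3.9 dB → 3.9/2.4 = 1.625 dB → -27.775 dBFS; +2 dB make-up → -25.775 dBFS.
Stage 3: -25.775 dBFS ≤ -15.8 dBFS, so stage 3 doesn't engage; make-up brings it to -22.775 dBFS.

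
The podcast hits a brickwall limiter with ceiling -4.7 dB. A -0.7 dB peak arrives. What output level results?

The limiter clamps the peak to its -4.7 dB ceiling.

-4.7 dB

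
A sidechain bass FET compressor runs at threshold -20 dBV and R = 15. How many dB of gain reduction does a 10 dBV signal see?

28 dB

10 dBV exceeds the threshold by 30 dB.
After 15:1 compression the overshoot becomes 30/15 = 2 dB.
GR = overshoot in − overshoot out = 30 − 2 = 28 dB.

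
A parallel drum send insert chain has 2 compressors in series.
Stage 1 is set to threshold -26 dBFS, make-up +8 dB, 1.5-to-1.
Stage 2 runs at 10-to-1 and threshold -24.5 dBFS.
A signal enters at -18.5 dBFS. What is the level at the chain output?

Stage 1: overshoot 7.5 dB → 7.5/1.5 = 5 dB → -21 dBFS; +8 dB make-up → -13 dBFS.
Stage 2: overshoot 11.5 dB → 11.5/10 = 1.15 dB → -23.35 dBFS.

-23.35 dBFS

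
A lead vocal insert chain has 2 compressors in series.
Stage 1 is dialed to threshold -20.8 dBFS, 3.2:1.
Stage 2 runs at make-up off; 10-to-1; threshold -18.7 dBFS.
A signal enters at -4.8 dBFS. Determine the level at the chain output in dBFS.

Stage 1: 16 dB above -20.8 dBFS, reduced 3.2:1 to 5 dB above → -15.8 dBFS.
Stage 2: -15.8 dBFS is 2.9 dB over -18.7 dBFS; at 10:1 that becomes 0.29 dB over, giving -18.41 dBFS.

-18.41 dBFS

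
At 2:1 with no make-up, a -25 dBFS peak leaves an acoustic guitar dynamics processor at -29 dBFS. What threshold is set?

Input is 8 dB above T (since output overshoot × R = input overshoot: (-29 − T)·2 = -25 − T gives T = -33 dBFS).
Check: -33 + (-25 − (-33))/2 = -33 + 4 = -29 dBFS. ✓

-33 dBFS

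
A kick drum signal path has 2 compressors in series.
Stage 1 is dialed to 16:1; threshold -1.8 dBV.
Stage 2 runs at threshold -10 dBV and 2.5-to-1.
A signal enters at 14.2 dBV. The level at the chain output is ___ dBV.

-6.32 dBV

Stage 1: 14.2 dBV is 16 dB over -1.8 dBV; at 16:1 that becomes 1 dB over, giving -0.8 dBV.
Stage 2: -0.8 dBV is 9.2 dB over -10 dBV; at 2.5:1 that becomes 3.68 dB over, giving -6.32 dBV.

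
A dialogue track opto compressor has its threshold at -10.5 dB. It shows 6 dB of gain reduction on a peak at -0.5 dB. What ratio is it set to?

Input overshoot = -0.5 − (-10.5) = 10 dB.
Output overshoot = 10 − 6 = 4 dB.
Ratio = input overshoot / output overshoot = 10 / 4 = 2.5.

2.5:1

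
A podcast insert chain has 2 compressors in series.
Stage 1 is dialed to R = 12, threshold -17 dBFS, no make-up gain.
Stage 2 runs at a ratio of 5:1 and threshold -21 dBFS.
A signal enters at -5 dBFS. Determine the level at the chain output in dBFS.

-20 dBFS

Stage 1: 12 dB above -17 dBFS, reduced 12:1 to 1 dB above → -16 dBFS.
Stage 2: -16 dBFS is 5 dB over -21 dBFS; at 5:1 that becomes 1 dB over, giving -20 dBFS.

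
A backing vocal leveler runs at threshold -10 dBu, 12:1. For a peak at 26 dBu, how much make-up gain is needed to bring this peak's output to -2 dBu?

The peak compresses to -10 + 36/12 = -7 dBu.
To reach -2 dBu requires -2 − (-7) = 5 dB of make-up.

5 dB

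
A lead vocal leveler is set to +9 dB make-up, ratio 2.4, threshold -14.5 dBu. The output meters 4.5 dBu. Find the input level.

Stripping the +9 dB make-up gives -4.5 dBu at the gain stage.
That's 10 dB above the -14.5 dBu threshold.
Input overshoot = R × output overshoot = 24 dB → input = -14.5 + 24 = 9.5 dBu.

9.5 dBu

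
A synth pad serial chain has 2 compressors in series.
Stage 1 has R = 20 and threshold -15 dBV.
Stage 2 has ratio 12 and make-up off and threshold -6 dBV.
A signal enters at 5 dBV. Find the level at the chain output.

-14 dBV

Stage 1: 20 dB above -15 dBV, reduced 20:1 to 1 dB above → -14 dBV.
Stage 2: -14 dBV is at or below the -6 dBV threshold — no compression; output -14 dBV.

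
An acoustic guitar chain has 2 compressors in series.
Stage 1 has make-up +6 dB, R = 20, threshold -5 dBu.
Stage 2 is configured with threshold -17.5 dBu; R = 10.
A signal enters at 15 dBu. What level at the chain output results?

-15.55 dBu

Stage 1: overshoot 20 dB → 20/20 = 1 dB → -4 dBu; +6 dB make-up → 2 dBu.
Stage 2: 19.5 dB above -17.5 dBu, reduced 10:1 to 1.95 dB above → -15.55 dBu.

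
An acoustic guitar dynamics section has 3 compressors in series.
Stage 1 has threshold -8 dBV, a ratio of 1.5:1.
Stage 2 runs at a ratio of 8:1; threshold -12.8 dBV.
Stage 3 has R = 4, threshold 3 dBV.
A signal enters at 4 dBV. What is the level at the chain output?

Stage 1: 4 dBV is 12 dB over -8 dBV; at 1.5:1 that becomes 8 dB over, giving 0 dBV.
Stage 2: 0 dBV is 12.8 dB over -12.8 dBV; at 8:1 that becomes 1.6 dB over, giving -11.2 dBV.
Stage 3: -11.2 dBV is at or below the 3 dBV threshold — no compression; output -11.2 dBV.

-11.2 dBV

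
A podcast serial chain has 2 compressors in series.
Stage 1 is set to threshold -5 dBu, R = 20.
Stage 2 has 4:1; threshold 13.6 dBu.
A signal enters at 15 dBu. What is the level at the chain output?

-4 dBu

Stage 1: overshoot 20 dB → 20/20 = 1 dB → -4 dBu.
Stage 2: below threshold (-4 ≤ 13.6); passes unchanged; output -4 dBu.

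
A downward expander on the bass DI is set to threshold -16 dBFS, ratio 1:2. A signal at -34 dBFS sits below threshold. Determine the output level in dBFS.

-52 dBFS

Below threshold, a 1:2 expander applies gain = (2−1)×(T − x) of attenuation.
(2−1) × 18 = 18 dB, so output = -34 − 18 = -52 dBFS.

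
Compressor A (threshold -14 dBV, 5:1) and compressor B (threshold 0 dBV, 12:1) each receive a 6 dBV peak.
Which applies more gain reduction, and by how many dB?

A: overshoot 20 dB → output overshoot 4 dB → GR 16 dB.
B: overshoot 6 dB → output overshoot 0.5 dB → GR 5.5 dB.
Difference: 10.5 dB in favour of A.

A, by 10.5 dB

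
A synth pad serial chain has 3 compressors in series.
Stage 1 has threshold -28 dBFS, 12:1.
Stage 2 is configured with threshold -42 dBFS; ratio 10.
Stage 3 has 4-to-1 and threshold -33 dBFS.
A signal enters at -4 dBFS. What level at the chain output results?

Stage 1: 24 dB above -28 dBFS, reduced 12:1 to 2 dB above → -26 dBFS.
Stage 2: -26 dBFS is 16 dB over -42 dBFS; at 10:1 that becomes 1.6 dB over, giving -40.4 dBFS.
Stage 3: below threshold (-40.4 ≤ -33); passes unchanged; output -40.4 dBFS.

-40.4 dBFS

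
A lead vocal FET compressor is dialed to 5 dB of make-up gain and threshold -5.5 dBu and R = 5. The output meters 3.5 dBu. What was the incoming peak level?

14.5 dBu

Remove make-up: 3.5 − 5 = -1.5 dBu.
That's 4 dB above the -5.5 dBu threshold.
Input overshoot = R × output overshoot = 20 dB → input = -5.5 + 20 = 14.5 dBu.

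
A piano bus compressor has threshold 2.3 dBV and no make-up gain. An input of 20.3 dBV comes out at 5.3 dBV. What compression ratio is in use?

Input overshoot = 20.3 − 2.3 = 18 dB; output overshoot = 5.3 − 2.3 = 3 dB.
Ratio = 18 / 3 = 6.

6:1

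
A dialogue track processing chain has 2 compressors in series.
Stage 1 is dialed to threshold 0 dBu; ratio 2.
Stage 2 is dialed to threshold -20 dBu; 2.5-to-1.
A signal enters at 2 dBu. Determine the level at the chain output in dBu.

-11.6 dBu

Stage 1: 2 dBu is 2 dB over 0 dBu; at 2:1 that becomes 1 dB over, giving 1 dBu.
Stage 2: 21 dB above -20 dBu, reduced 2.5:1 to 8.4 dB above → -11.6 dBu.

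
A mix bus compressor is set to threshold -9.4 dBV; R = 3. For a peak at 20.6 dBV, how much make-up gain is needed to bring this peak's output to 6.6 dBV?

Without make-up, output = threshold + overshoot/3 = -9.4 + 10 = 0.6 dBV.
Gap to target: 6 dB.

6 dB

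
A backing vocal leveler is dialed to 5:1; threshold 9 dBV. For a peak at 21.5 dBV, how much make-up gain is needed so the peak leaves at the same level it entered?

10 dB

Overshoot 12.5 dB → 12.5/5 = 2.5 dB after compression, so the compressed level is 9 + 2.5 = 11.5 dBV.
Make-up = target − compressed = 21.5 − 11.5 = 10 dB.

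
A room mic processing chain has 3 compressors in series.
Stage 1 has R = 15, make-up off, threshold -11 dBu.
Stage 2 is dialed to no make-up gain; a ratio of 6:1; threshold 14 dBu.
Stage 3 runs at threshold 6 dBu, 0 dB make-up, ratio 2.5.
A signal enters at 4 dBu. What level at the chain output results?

Stage 1: 4 dBu is 15 dB over -11 dBu; at 15:1 that becomes 1 dB over, giving -10 dBu.
Stage 2: -10 dBu is at or below the 14 dBu threshold — no compression; output -10 dBu.
Stage 3: -10 dBu ≤ 6 dBu, so stage 3 doesn't engage; output -10 dBu.

-10 dBu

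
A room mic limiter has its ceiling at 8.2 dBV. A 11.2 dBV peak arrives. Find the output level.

At ∞:1, everything above 8.2 dBV is held at the ceiling.

8.2 dBV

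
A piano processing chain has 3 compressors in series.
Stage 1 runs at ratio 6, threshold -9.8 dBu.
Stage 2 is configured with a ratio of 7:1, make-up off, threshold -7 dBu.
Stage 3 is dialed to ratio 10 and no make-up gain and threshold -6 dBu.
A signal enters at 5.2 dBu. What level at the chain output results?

Stage 1: overshoot 15 dB → 15/6 = 2.5 dB → -7.3 dBu.
Stage 2: -7.3 dBu is at or below the -7 dBu threshold — no compression; output -7.3 dBu.
Stage 3: below threshold (-7.3 ≤ -6); passes unchanged; output -7.3 dBu.

-7.3 dBu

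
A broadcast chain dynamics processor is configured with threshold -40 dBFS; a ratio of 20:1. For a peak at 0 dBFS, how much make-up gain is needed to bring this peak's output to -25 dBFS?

Overshoot 40 dB → 40/20 = 2 dB after compression, so the compressed level is -40 + 2 = -38 dBFS.
Make-up = target − compressed = -25 − (-38) = 13 dB.

13 dB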